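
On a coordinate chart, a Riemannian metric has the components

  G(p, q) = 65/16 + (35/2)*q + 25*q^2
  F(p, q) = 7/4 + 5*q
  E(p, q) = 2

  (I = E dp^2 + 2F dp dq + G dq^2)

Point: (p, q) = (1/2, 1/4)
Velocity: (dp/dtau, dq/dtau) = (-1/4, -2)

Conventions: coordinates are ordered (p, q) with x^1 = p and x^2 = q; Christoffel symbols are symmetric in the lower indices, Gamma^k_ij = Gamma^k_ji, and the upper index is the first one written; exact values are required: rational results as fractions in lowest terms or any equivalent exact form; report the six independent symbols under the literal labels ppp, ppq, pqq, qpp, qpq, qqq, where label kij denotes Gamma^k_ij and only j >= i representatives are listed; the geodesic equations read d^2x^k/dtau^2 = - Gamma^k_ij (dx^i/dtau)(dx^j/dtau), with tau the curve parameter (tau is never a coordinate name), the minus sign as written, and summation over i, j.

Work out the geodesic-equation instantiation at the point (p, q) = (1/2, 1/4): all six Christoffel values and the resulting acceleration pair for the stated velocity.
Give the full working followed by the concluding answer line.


E = 2, F = 3, G = 10 at the point
E_p = 0, E_q = 0, F_p = 0, F_q = 5, G_p = 0, G_q = 30
EG - F^2 = 11;  g^inv = (1/11) * [[10, -3], [-3, 2]]
first-kind symbols [ij,l] = (1/2)(d_i g_jl + d_j g_il - d_l g_ij): [pp,p] = E_p/2 = 0, [pp,q] = F_p - E_q/2 = 0, [pq,p] = E_q/2 = 0, [pq,q] = G_p/2 = 0, [qq,p] = F_q - G_p/2 = 5, [qq,q] = G_q/2 = 15
Gamma^p_ij = (G*[ij,p] - F*[ij,q])/(EG - F^2), Gamma^q_ij = (E*[ij,q] - F*[ij,p])/(EG - F^2)
Gamma_ppp = 0, Gamma_ppq = 0, Gamma_pqq = 5/11, Gamma_qpp = 0, Gamma_qpq = 0, Gamma_qqq = 15/11
d^2p/dtau^2 = -(Gamma_ppp*(-1/4)^2 + 2*Gamma_ppq*(-1/4)*(-2) + Gamma_pqq*(-2)^2) = -20/11
d^2q/dtau^2 = -(Gamma_qpp*(-1/4)^2 + 2*Gamma_qpq*(-1/4)*(-2) + Gamma_qqq*(-2)^2) = -60/11

Answer: Gamma_ppp = 0, Gamma_ppq = 0, Gamma_pqq = 5/11, Gamma_qpp = 0, Gamma_qpq = 0, Gamma_qqq = 15/11; accelerations (d^2p/dtau^2, d^2q/dtau^2) = (-20/11, -60/11)


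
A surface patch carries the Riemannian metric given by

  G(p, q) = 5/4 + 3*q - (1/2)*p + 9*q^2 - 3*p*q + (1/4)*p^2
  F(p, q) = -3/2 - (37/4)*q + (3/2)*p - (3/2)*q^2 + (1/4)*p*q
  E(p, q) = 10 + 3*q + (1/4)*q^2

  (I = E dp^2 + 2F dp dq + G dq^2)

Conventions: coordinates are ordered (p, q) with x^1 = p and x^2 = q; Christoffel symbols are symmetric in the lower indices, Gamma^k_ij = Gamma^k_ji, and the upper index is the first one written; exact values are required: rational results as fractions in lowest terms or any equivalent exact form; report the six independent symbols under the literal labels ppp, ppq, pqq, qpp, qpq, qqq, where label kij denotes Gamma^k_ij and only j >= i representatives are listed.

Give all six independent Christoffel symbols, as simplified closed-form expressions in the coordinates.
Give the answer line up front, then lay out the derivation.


Answer: Gamma_ppp = 0, Gamma_ppq = (q + 6)/(p^2 - 12*p*q - 2*p + 37*q^2 + 24*q + 41), Gamma_pqq = (-6*q - 36)/(p^2 - 12*p*q - 2*p + 37*q^2 + 24*q + 41), Gamma_qpp = 0, Gamma_qpq = (p - 6*q - 1)/(p^2 - 12*p*q - 2*p + 37*q^2 + 24*q + 41), Gamma_qqq = (-6*p + 36*q + 6)/(p^2 - 12*p*q - 2*p + 37*q^2 + 24*q + 41)

E = 10 + 3*q + (1/4)*q^2; F = -3/2 - (37/4)*q + (3/2)*p - (3/2)*q^2 + (1/4)*p*q; G = 5/4 + 3*q - (1/2)*p + 9*q^2 - 3*p*q + (1/4)*p^2
Gamma^k_ij = (1/2) g^{kl} (d_i g_jl + d_j g_il - d_l g_ij), with g^inv = (1/(EG-F^2)) [[G, -F], [-F, E]]
first partials: E_p = 0, E_q = 3 + (1/2)*q, F_p = 3/2 + (1/4)*q, F_q = -37/4 - 3*q + (1/4)*p, G_p = -1/2 - 3*q + (1/2)*p, G_q = 3 + 18*q - 3*p
D = EG - F^2 = 41/4 + 6*q - (1/2)*p + (37/4)*q^2 - 3*p*q + (1/4)*p^2
expanded: Gamma^p_pp = (G E_p - 2F F_p + F E_q)/(2D), Gamma^p_pq = (G E_q - F G_p)/(2D), Gamma^p_qq = (2G F_q - G G_p - F G_q)/(2D), Gamma^q_pp = (2E F_p - E E_q - F E_p)/(2D), Gamma^q_pq = (E G_p - F E_q)/(2D), Gamma^q_qq = (E G_q - 2F F_q + F G_p)/(2D); substitute and cancel common factors


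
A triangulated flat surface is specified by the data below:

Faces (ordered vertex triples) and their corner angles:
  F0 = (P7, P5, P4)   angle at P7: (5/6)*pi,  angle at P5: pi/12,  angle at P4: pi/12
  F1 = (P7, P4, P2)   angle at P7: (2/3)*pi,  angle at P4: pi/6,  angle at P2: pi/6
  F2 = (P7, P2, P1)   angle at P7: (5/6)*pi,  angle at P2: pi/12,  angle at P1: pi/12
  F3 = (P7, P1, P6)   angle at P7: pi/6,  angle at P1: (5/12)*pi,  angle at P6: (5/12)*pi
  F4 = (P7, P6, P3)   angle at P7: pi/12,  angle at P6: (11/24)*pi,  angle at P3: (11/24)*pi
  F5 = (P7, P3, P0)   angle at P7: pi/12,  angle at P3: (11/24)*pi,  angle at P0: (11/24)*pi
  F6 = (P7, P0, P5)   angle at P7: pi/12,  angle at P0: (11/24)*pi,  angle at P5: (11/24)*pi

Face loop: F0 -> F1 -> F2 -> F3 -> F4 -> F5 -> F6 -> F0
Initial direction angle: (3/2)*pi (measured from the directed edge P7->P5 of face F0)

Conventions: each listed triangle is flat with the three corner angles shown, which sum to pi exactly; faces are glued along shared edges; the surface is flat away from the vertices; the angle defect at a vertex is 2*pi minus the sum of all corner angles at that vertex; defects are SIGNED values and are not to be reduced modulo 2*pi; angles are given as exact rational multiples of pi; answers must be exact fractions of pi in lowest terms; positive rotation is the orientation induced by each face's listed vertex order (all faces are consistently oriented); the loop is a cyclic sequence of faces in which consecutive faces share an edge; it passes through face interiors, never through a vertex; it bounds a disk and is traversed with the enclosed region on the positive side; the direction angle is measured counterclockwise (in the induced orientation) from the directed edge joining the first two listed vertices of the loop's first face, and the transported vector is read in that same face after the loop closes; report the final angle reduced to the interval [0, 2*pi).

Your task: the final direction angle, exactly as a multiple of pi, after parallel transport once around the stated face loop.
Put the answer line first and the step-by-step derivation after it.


Answer: final direction angle = (3/4)*pi

enclosed vertex P7: corner angles sum to (11/4)*pi, defect = 2*pi - (11/4)*pi = (-3/4)*pi
transport around the loop rotates by the sum of enclosed defects; add to the initial angle mod 2*pi
final angle = (3/2)*pi - (3/4)*pi = (3/4)*pi (mod 2*pi)


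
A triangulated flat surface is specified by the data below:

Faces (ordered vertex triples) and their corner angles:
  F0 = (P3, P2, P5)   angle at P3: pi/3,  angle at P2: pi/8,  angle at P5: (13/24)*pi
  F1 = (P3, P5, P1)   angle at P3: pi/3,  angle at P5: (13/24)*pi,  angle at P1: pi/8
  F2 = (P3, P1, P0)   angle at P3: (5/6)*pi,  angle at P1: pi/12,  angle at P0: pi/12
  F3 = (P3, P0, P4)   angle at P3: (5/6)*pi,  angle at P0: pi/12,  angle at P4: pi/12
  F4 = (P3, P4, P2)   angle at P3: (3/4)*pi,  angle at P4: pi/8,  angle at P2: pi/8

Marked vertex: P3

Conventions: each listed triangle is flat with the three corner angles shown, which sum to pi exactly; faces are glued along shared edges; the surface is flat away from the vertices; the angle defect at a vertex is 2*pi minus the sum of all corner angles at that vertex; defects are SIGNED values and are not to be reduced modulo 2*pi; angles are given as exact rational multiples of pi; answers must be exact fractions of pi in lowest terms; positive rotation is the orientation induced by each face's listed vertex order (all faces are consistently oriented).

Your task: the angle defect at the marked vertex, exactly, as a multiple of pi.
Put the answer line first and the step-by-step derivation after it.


Answer: defect(P3) = (-13/12)*pi

Sum of corner angles at P3: (37/12)*pi
defect = 2*pi - (37/12)*pi


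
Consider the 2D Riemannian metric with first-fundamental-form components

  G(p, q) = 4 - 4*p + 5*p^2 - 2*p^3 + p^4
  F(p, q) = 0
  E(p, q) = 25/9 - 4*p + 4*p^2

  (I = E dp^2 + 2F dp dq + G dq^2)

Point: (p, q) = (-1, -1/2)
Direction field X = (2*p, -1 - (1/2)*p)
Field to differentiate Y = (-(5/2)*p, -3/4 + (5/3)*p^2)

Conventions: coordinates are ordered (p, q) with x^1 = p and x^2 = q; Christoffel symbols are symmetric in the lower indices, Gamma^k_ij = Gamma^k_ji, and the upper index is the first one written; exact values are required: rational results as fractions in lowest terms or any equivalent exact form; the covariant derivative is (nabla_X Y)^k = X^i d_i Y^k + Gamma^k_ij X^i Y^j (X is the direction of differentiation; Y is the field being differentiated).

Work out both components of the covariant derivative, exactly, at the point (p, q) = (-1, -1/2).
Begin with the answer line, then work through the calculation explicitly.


Answer: (nabla_X Y)^p = 1411/194, (nabla_X Y)^q = 431/48

E = 97/9, F = 0, G = 16 at the point
E_p = -12, E_q = 0, F_p = 0, F_q = 0, G_p = -24, G_q = 0
EG - F^2 = 1552/9;  g^inv = (9/1552) * [[16, 0], [0, 97/9]]
first-kind symbols [ij,l] = (1/2)(d_i g_jl + d_j g_il - d_l g_ij): [pp,p] = E_p/2 = -6, [pp,q] = F_p - E_q/2 = 0, [pq,p] = E_q/2 = 0, [pq,q] = G_p/2 = -12, [qq,p] = F_q - G_p/2 = 12, [qq,q] = G_q/2 = 0
Gamma^p_ij = (G*[ij,p] - F*[ij,q])/(EG - F^2), Gamma^q_ij = (E*[ij,q] - F*[ij,p])/(EG - F^2)
Gamma_ppp = -54/97, Gamma_ppq = 0, Gamma_pqq = 108/97, Gamma_qpp = 0, Gamma_qpq = -3/4, Gamma_qqq = 0
X = (-2, -1/2), Y = (5/2, 11/12) at the point


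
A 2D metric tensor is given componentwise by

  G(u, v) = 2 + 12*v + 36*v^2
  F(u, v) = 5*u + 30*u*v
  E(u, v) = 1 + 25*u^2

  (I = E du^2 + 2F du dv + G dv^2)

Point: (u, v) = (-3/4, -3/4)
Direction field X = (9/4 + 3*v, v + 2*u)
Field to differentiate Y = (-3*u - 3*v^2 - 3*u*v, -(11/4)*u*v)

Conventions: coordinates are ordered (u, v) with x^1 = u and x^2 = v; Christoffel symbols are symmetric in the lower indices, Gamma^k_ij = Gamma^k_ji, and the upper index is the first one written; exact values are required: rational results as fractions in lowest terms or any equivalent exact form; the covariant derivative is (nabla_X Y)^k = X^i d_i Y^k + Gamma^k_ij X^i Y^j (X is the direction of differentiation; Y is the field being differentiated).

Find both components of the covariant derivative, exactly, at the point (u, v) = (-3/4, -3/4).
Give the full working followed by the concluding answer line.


E = 241/16, F = 105/8, G = 53/4 at the point
E_u = -75/2, E_v = 0, F_u = -35/2, F_v = -45/2, G_u = 0, G_v = -42
EG - F^2 = 437/16;  g^inv = (16/437) * [[53/4, -105/8], [-105/8, 241/16]]
first-kind symbols [ij,l] = (1/2)(d_i g_jl + d_j g_il - d_l g_ij): [uu,u] = E_u/2 = -75/4, [uu,v] = F_u - E_v/2 = -35/2, [uv,u] = E_v/2 = 0, [uv,v] = G_u/2 = 0, [vv,u] = F_v - G_u/2 = -45/2, [vv,v] = G_v/2 = -21
Gamma^u_ij = (G*[ij,u] - F*[ij,v])/(EG - F^2), Gamma^v_ij = (E*[ij,v] - F*[ij,u])/(EG - F^2)
Gamma_uuu = -300/437, Gamma_uuv = 0, Gamma_uvv = -360/437, Gamma_vuu = -280/437, Gamma_vuv = 0, Gamma_vvv = -336/437
X = (0, -9/4), Y = (-9/8, -99/64) at the point

Answer: (nabla_X Y)^u = -252477/13984, (nabla_X Y)^v = -204633/27968


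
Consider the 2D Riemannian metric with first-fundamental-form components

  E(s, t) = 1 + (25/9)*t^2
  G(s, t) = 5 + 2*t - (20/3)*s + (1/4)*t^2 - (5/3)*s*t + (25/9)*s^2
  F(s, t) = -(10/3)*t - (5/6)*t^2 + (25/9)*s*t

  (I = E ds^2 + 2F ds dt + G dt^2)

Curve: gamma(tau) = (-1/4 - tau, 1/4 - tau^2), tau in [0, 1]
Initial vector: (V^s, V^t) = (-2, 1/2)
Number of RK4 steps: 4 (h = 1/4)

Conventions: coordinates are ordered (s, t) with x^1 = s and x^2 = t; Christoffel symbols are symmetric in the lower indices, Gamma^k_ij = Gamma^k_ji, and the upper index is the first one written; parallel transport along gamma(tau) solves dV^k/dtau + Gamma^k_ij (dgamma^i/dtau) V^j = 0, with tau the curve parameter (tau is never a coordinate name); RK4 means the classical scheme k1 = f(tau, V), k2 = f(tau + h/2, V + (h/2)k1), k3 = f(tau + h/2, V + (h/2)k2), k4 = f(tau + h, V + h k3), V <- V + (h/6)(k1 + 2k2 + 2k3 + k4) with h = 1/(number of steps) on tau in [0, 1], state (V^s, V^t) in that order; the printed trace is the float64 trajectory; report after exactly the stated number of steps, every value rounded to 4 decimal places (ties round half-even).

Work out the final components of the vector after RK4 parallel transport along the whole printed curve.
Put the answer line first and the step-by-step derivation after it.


Answer: V^s = -1.9169, V^t = 1.1616

gamma'(tau) = (-1, -2*tau); f(tau, V)^k = -Gamma^k_ij(gamma(tau)) gamma'^i(tau) V^j; h = 1/4; intermediate values shown to 6 dp
curve data and Christoffel symbols at the stage parameters:
  tau = 0.000000: gamma = (-0.250000, 0.250000), gamma' = (-1.000000, 0.000000); Gamma_sss = 0.000000, Gamma_sst = 0.090971, Gamma_stt = -0.027291, Gamma_tss = 0.000000, Gamma_tst = -0.554924, Gamma_ttt = 0.166477
  tau = 0.125000: gamma = (-0.375000, 0.234375), gamma' = (-1.000000, -0.250000); Gamma_sss = 0.000000, Gamma_sst = 0.075072, Gamma_stt = -0.022522, Gamma_tss = 0.000000, Gamma_tst = -0.527008, Gamma_ttt = 0.158103
  tau = 0.250000: gamma = (-0.500000, 0.187500), gamma' = (-1.000000, -0.500000); Gamma_sss = 0.000000, Gamma_sst = 0.053886, Gamma_stt = -0.016166, Gamma_tss = 0.000000, Gamma_tst = -0.504732, Gamma_ttt = 0.151420
  tau = 0.375000: gamma = (-0.625000, 0.109375), gamma' = (-1.000000, -0.750000); Gamma_sss = 0.000000, Gamma_sst = 0.028607, Gamma_stt = -0.008582, Gamma_tss = 0.000000, Gamma_tst = -0.485902, Gamma_ttt = 0.145771
  tau = 0.500000: gamma = (-0.750000, 0.000000), gamma' = (-1.000000, -1.000000); Gamma_sss = 0.000000, Gamma_sst = 0.000000, Gamma_stt = 0.000000, Gamma_tss = 0.000000, Gamma_tst = -0.468468, Gamma_ttt = 0.140541
  tau = 0.625000: gamma = (-0.875000, -0.140625), gamma' = (-1.000000, -1.250000); Gamma_sss = 0.000000, Gamma_sst = -0.031166, Gamma_stt = 0.009350, Gamma_tss = 0.000000, Gamma_tst = -0.450524, Gamma_ttt = 0.135157
  tau = 0.750000: gamma = (-1.000000, -0.312500), gamma' = (-1.000000, -1.500000); Gamma_sss = 0.000000, Gamma_sst = -0.063854, Gamma_stt = 0.019156, Gamma_tss = 0.000000, Gamma_tst = -0.430379, Gamma_ttt = 0.129114
  tau = 0.875000: gamma = (-1.125000, -0.515625), gamma' = (-1.000000, -1.750000); Gamma_sss = 0.000000, Gamma_sst = -0.096629, Gamma_stt = 0.028989, Gamma_tss = 0.000000, Gamma_tst = -0.406721, Gamma_ttt = 0.122016
  tau = 1.000000: gamma = (-1.250000, -0.750000), gamma' = (-1.000000, -2.000000); Gamma_sss = 0.000000, Gamma_sst = -0.127700, Gamma_stt = 0.038310, Gamma_tss = 0.000000, Gamma_tst = -0.378844, Gamma_ttt = 0.113653
step 0: V^s = -2.0000, V^t = 0.5000
step 1: k1 = (0.045486, -0.277462), k2 = (-0.005117, 0.035921), k3 = (-0.002515, 0.017658), k4 = (-0.030799, 0.288486); V <- V + (h/6)(k1 + 2k2 + 2k3 + k4): V^s = -2.0000, V^t = 0.5049
step 2: k1 = (-0.030760, 0.288114), k2 = (-0.031000, 0.526560), k3 = (-0.030340, 0.515347), k4 = (0.000000, 0.732674); V <- V + (h/6)(k1 + 2k2 + 2k3 + k4): V^s = -2.0064, V^t = 0.6343
step 3: k1 = (0.000000, 0.731944), k2 = (0.064028, 0.925563), k3 = (0.063245, 0.914241), k4 = (0.160361, 1.080830); V <- V + (h/6)(k1 + 2k2 + 2k3 + k4): V^s = -1.9891, V^t = 0.8631
step 4: k1 = (0.160209, 1.079808), k2 = (0.287165, 1.208705), k3 = (0.283742, 1.194297), k4 = (0.430568, 1.277352); V <- V + (h/6)(k1 + 2k2 + 2k3 + k4): V^s = -1.9169, V^t = 1.1616


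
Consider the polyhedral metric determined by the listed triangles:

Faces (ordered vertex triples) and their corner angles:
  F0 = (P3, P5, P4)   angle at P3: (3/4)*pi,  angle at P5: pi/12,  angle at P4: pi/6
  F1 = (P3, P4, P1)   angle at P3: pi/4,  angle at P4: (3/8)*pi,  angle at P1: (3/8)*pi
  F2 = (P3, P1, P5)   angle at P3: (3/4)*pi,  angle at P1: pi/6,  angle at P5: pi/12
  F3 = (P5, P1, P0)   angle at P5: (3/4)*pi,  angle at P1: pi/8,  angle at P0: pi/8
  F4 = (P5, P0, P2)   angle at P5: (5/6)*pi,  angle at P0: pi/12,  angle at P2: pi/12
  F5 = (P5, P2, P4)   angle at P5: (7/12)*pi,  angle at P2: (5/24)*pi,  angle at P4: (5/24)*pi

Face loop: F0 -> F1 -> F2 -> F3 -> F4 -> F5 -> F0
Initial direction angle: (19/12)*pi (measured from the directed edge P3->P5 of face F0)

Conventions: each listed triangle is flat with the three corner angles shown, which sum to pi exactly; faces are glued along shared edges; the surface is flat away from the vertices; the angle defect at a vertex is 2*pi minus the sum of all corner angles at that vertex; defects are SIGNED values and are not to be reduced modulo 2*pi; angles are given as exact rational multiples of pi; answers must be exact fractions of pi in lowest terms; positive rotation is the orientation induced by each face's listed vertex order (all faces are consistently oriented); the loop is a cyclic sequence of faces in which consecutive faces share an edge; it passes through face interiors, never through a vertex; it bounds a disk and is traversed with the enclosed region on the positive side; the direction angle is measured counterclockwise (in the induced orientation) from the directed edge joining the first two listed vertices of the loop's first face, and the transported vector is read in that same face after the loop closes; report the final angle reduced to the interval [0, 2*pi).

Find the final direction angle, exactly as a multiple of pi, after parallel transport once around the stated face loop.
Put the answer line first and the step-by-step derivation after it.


Answer: final direction angle = (3/2)*pi

enclosed vertex P3: corner angles sum to (7/4)*pi, defect = 2*pi - (7/4)*pi = pi/4
enclosed vertex P5: corner angles sum to (7/3)*pi, defect = 2*pi - (7/3)*pi = -pi/3
the final direction is the initial angle plus the enclosed defects, taken mod 2*pi in the induced orientation
final angle = (19/12)*pi - pi/12 = (3/2)*pi (mod 2*pi)


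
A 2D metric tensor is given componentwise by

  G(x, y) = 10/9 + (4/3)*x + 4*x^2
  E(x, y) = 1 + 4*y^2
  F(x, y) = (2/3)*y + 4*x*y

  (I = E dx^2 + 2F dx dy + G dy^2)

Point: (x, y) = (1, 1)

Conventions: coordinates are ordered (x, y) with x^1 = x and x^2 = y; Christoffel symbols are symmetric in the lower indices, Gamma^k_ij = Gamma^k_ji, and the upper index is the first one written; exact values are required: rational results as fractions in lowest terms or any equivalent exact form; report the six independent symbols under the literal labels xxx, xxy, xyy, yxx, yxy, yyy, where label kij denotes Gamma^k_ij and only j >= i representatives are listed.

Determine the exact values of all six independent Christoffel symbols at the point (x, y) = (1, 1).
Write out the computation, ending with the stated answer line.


E = 5, F = 14/3, G = 58/9 at the point
E_x = 0, E_y = 8, F_x = 4, F_y = 14/3, G_x = 28/3, G_y = 0
EG - F^2 = 94/9;  g^inv = (9/94) * [[58/9, -14/3], [-14/3, 5]]
first-kind symbols [ij,l] = (1/2)(d_i g_jl + d_j g_il - d_l g_ij): [xx,x] = E_x/2 = 0, [xx,y] = F_x - E_y/2 = 0, [xy,x] = E_y/2 = 4, [xy,y] = G_x/2 = 14/3, [yy,x] = F_y - G_x/2 = 0, [yy,y] = G_y/2 = 0
Gamma^x_ij = (G*[ij,x] - F*[ij,y])/(EG - F^2), Gamma^y_ij = (E*[ij,y] - F*[ij,x])/(EG - F^2)

Answer: Gamma_xxx = 0, Gamma_xxy = 18/47, Gamma_xyy = 0, Gamma_yxx = 0, Gamma_yxy = 21/47, Gamma_yyy = 0


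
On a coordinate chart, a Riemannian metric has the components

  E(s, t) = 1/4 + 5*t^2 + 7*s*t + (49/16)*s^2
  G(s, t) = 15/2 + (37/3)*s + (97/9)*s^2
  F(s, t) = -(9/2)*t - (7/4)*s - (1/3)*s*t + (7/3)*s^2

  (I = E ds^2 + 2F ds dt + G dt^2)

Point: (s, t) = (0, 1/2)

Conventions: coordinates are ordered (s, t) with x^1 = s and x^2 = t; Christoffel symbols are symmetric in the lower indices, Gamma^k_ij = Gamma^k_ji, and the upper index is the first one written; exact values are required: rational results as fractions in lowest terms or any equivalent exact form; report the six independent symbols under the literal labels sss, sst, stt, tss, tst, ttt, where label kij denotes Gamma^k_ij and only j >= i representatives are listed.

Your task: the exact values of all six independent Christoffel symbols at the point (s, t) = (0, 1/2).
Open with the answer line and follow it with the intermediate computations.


Answer: Gamma_sss = 17/33, Gamma_sst = 58/11, Gamma_stt = -1280/99, Gamma_tss = -43/99, Gamma_tst = 238/99, Gamma_ttt = -128/33

E = 3/2, F = -9/4, G = 15/2 at the point
E_s = 7/2, E_t = 5, F_s = -23/12, F_t = -9/2, G_s = 37/3, G_t = 0
EG - F^2 = 99/16;  g^inv = (16/99) * [[15/2, 9/4], [9/4, 3/2]]
first-kind symbols [ij,l] = (1/2)(d_i g_jl + d_j g_il - d_l g_ij): [ss,s] = E_s/2 = 7/4, [ss,t] = F_s - E_t/2 = -53/12, [st,s] = E_t/2 = 5/2, [st,t] = G_s/2 = 37/6, [tt,s] = F_t - G_s/2 = -32/3, [tt,t] = G_t/2 = 0
Gamma^s_ij = (G*[ij,s] - F*[ij,t])/(EG - F^2), Gamma^t_ij = (E*[ij,t] - F*[ij,s])/(EG - F^2)


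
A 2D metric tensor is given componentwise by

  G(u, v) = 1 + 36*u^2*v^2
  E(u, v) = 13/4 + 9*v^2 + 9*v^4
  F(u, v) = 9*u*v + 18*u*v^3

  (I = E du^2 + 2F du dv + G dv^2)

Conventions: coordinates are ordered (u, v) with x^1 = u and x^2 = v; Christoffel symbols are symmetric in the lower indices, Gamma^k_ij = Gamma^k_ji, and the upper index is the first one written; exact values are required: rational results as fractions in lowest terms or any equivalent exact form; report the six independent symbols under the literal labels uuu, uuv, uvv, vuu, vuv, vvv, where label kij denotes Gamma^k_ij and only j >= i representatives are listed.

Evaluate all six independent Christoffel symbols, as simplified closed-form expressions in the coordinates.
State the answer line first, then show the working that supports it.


Answer: Gamma_uuu = 0, Gamma_uuv = (72*v^3 + 36*v)/(144*u^2*v^2 + 36*v^4 + 36*v^2 + 13), Gamma_uvv = (72*u*v^2 + 36*u)/(144*u^2*v^2 + 36*v^4 + 36*v^2 + 13), Gamma_vuu = 0, Gamma_vuv = 144*u*v^2/(144*u^2*v^2 + 36*v^4 + 36*v^2 + 13), Gamma_vvv = 144*u^2*v/(144*u^2*v^2 + 36*v^4 + 36*v^2 + 13)

E = 13/4 + 9*v^2 + 9*v^4; F = 9*u*v + 18*u*v^3; G = 1 + 36*u^2*v^2
Gamma^k_ij = (1/2) g^{kl} (d_i g_jl + d_j g_il - d_l g_ij), with g^inv = (1/(EG-F^2)) [[G, -F], [-F, E]]
first partials: E_u = 0, E_v = 18*v + 36*v^3, F_u = 9*v + 18*v^3, F_v = 9*u + 54*u*v^2, G_u = 72*u*v^2, G_v = 72*u^2*v
D = EG - F^2 = 13/4 + 9*v^2 + 9*v^4 + 36*u^2*v^2
expanded: Gamma^u_uu = (G E_u - 2F F_u + F E_v)/(2D), Gamma^u_uv = (G E_v - F G_u)/(2D), Gamma^u_vv = (2G F_v - G G_u - F G_v)/(2D), Gamma^v_uu = (2E F_u - E E_v - F E_u)/(2D), Gamma^v_uv = (E G_u - F E_v)/(2D), Gamma^v_vv = (E G_v - 2F F_v + F G_u)/(2D); substitute and cancel common factors


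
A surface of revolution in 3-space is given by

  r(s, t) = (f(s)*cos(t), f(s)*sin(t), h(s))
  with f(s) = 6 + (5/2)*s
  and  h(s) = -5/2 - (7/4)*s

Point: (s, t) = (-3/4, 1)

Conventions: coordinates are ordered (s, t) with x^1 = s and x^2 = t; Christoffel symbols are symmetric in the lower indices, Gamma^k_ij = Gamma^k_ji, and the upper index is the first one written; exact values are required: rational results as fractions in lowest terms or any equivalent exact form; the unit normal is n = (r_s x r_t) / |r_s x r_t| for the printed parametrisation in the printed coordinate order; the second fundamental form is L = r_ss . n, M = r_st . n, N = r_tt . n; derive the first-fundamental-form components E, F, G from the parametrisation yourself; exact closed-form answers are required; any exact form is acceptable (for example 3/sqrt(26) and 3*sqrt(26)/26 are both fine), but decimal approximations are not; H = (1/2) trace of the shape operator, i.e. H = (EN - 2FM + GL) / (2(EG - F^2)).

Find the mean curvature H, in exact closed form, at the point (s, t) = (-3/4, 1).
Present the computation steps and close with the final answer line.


f = 33/8, f' = 5/2, f'' = 0, h' = -7/4, h'' = 0
E = 149/16, F = 0, G = 1089/64; answer radicand W^2 = 149/16
unnormalised second-form numerators: l = 0, m = 0, n = -231/32; L = l/sqrt(149/16), and similarly M = m/sqrt(W^2), N = n/sqrt(W^2)
H = (E*n - 2*F*m + G*l) / (2*(EG - F^2)*sqrt(W^2)); E*n - 2*F*m + G*l = -34419/512, EG - F^2 = 162261/1024, so H = (-7/33)/sqrt(149/16)

Answer: H = -28*sqrt(149)/4917


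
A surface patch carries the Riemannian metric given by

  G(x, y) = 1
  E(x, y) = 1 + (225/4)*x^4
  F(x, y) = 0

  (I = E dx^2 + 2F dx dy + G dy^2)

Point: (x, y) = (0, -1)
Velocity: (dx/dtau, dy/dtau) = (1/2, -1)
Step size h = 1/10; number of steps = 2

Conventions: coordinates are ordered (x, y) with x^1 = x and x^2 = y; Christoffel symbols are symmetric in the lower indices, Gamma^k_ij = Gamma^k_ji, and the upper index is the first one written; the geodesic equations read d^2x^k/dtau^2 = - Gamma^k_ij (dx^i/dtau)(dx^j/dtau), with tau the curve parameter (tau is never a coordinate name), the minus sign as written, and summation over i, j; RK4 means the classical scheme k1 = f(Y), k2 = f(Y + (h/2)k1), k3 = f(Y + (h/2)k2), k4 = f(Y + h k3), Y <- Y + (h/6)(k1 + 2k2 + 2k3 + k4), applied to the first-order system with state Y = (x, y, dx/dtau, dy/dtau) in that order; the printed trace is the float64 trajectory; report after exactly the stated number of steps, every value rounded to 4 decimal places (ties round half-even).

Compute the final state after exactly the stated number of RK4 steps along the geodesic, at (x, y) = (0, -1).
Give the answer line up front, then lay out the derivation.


Answer: x = 0.0999, y = -1.2000, dx/dtau = 0.4986, dy/dtau = -1.0000

f(Y) = (dx/dtau, dy/dtau, -Gamma^x_ij Y'^i Y'^j, -Gamma^y_ij Y'^i Y'^j) with the Gammas evaluated at the stage position; h = 0.100000; intermediate values shown to 6 dp
step 0: x = 0.0000, y = -1.0000, dx/dtau = 0.5000, dy/dtau = -1.0000
step 1:
  k1: at (x, y) = (0.000000, -1.000000), (dx/dtau, dy/dtau) = (0.500000, -1.000000); Gamma_xxx = 0.000000, Gamma_xxy = 0.000000, Gamma_xyy = 0.000000, Gamma_yxx = 0.000000, Gamma_yxy = 0.000000, Gamma_yyy = 0.000000; k1 = (0.500000, -1.000000, 0.000000, 0.000000)
  k2: at (x, y) = (0.025000, -1.050000), (dx/dtau, dy/dtau) = (0.500000, -1.000000); Gamma_xxx = 0.001758, Gamma_xxy = 0.000000, Gamma_xyy = 0.000000, Gamma_yxx = 0.000000, Gamma_yxy = 0.000000, Gamma_yyy = 0.000000; k2 = (0.500000, -1.000000, -0.000439, 0.000000)
  k3: at (x, y) = (0.025000, -1.050000), (dx/dtau, dy/dtau) = (0.499978, -1.000000); Gamma_xxx = 0.001758, Gamma_xxy = 0.000000, Gamma_xyy = 0.000000, Gamma_yxx = 0.000000, Gamma_yxy = 0.000000, Gamma_yyy = 0.000000; k3 = (0.499978, -1.000000, -0.000439, 0.000000)
  k4: at (x, y) = (0.049998, -1.100000), (dx/dtau, dy/dtau) = (0.499956, -1.000000); Gamma_xxx = 0.014056, Gamma_xxy = 0.000000, Gamma_xyy = 0.000000, Gamma_yxx = 0.000000, Gamma_yxy = 0.000000, Gamma_yyy = 0.000000; k4 = (0.499956, -1.000000, -0.003513, 0.000000)
  Y <- Y + (h/6)(k1 + 2k2 + 2k3 + k4): x = 0.0500, y = -1.1000, dx/dtau = 0.4999, dy/dtau = -1.0000
step 2:
  k1: at (x, y) = (0.049999, -1.100000), (dx/dtau, dy/dtau) = (0.499912, -1.000000); Gamma_xxx = 0.014056, Gamma_xxy = 0.000000, Gamma_xyy = 0.000000, Gamma_yxx = 0.000000, Gamma_yxy = 0.000000, Gamma_yyy = 0.000000; k1 = (0.499912, -1.000000, -0.003513, 0.000000)
  k2: at (x, y) = (0.074994, -1.150000), (dx/dtau, dy/dtau) = (0.499737, -1.000000); Gamma_xxx = 0.047366, Gamma_xxy = 0.000000, Gamma_xyy = 0.000000, Gamma_yxx = 0.000000, Gamma_yxy = 0.000000, Gamma_yyy = 0.000000; k2 = (0.499737, -1.000000, -0.011829, 0.000000)
  k3: at (x, y) = (0.074985, -1.150000), (dx/dtau, dy/dtau) = (0.499321, -1.000000); Gamma_xxx = 0.047349, Gamma_xxy = 0.000000, Gamma_xyy = 0.000000, Gamma_yxx = 0.000000, Gamma_yxy = 0.000000, Gamma_yyy = 0.000000; k3 = (0.499321, -1.000000, -0.011805, 0.000000)
  k4: at (x, y) = (0.099931, -1.200000), (dx/dtau, dy/dtau) = (0.498732, -1.000000); Gamma_xxx = 0.111640, Gamma_xxy = 0.000000, Gamma_xyy = 0.000000, Gamma_yxx = 0.000000, Gamma_yxy = 0.000000, Gamma_yyy = 0.000000; k4 = (0.498732, -1.000000, -0.027769, 0.000000)
  Y <- Y + (h/6)(k1 + 2k2 + 2k3 + k4): x = 0.0999, y = -1.2000, dx/dtau = 0.4986, dy/dtau = -1.0000


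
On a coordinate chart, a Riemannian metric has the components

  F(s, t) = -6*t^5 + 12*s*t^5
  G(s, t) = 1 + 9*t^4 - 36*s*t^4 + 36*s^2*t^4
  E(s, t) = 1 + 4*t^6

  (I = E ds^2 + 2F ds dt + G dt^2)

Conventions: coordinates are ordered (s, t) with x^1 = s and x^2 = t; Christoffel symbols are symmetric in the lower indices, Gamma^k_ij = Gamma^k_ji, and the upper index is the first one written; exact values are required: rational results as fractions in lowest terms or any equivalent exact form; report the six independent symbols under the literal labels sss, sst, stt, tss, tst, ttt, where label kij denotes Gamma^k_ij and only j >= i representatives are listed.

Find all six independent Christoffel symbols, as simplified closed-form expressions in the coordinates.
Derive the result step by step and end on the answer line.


E = 1 + 4*t^6; F = -6*t^5 + 12*s*t^5; G = 1 + 9*t^4 - 36*s*t^4 + 36*s^2*t^4
Gamma^k_ij = (1/2) g^{kl} (d_i g_jl + d_j g_il - d_l g_ij), with g^inv = (1/(EG-F^2)) [[G, -F], [-F, E]]
first partials: E_s = 0, E_t = 24*t^5, F_s = 12*t^5, F_t = -30*t^4 + 60*s*t^4, G_s = -36*t^4 + 72*s*t^4, G_t = 36*t^3 - 144*s*t^3 + 144*s^2*t^3
D = EG - F^2 = 1 + 9*t^4 - 36*s*t^4 + 4*t^6 + 36*s^2*t^4
expanded: Gamma^s_ss = (G E_s - 2F F_s + F E_t)/(2D), Gamma^s_st = (G E_t - F G_s)/(2D), Gamma^s_tt = (2G F_t - G G_s - F G_t)/(2D), Gamma^t_ss = (2E F_s - E E_t - F E_s)/(2D), Gamma^t_st = (E G_s - F E_t)/(2D), Gamma^t_tt = (E G_t - 2F F_t + F G_s)/(2D); substitute and cancel common factors

Answer: Gamma_sss = 0, Gamma_sst = 12*t^5/(36*s^2*t^4 - 36*s*t^4 + 4*t^6 + 9*t^4 + 1), Gamma_stt = (24*s*t^4 - 12*t^4)/(36*s^2*t^4 - 36*s*t^4 + 4*t^6 + 9*t^4 + 1), Gamma_tss = 0, Gamma_tst = (36*s*t^4 - 18*t^4)/(36*s^2*t^4 - 36*s*t^4 + 4*t^6 + 9*t^4 + 1), Gamma_ttt = (72*s^2*t^3 - 72*s*t^3 + 18*t^3)/(36*s^2*t^4 - 36*s*t^4 + 4*t^6 + 9*t^4 + 1)


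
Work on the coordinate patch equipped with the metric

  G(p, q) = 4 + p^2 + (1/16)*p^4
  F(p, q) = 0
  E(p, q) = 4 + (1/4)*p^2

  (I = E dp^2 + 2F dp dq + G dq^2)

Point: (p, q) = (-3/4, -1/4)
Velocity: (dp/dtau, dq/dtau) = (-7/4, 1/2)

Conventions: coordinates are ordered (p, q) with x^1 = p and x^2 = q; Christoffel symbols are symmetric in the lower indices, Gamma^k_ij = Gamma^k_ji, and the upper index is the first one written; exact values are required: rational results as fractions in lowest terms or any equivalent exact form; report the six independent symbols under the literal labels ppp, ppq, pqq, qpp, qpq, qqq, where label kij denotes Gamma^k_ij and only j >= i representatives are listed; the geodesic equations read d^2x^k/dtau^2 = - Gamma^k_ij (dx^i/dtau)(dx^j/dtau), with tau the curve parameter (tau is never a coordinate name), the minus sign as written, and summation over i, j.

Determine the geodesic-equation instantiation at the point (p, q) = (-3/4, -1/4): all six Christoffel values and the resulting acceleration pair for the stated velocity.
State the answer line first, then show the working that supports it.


Answer: Gamma_ppp = -12/265, Gamma_ppq = 0, Gamma_pqq = 411/2120, Gamma_qpp = 0, Gamma_qpq = -24/137, Gamma_qqq = 0; accelerations (d^2p/dtau^2, d^2q/dtau^2) = (153/1696, -42/137)

E = 265/64, F = 0, G = 18769/4096 at the point
E_p = -3/8, E_q = 0, F_p = 0, F_q = 0, G_p = -411/256, G_q = 0
EG - F^2 = 4973785/262144;  g^inv = (262144/4973785) * [[18769/4096, 0], [0, 265/64]]
first-kind symbols [ij,l] = (1/2)(d_i g_jl + d_j g_il - d_l g_ij): [pp,p] = E_p/2 = -3/16, [pp,q] = F_p - E_q/2 = 0, [pq,p] = E_q/2 = 0, [pq,q] = G_p/2 = -411/512, [qq,p] = F_q - G_p/2 = 411/512, [qq,q] = G_q/2 = 0
Gamma^p_ij = (G*[ij,p] - F*[ij,q])/(EG - F^2), Gamma^q_ij = (E*[ij,q] - F*[ij,p])/(EG - F^2)
Gamma_ppp = -12/265, Gamma_ppq = 0, Gamma_pqq = 411/2120, Gamma_qpp = 0, Gamma_qpq = -24/137, Gamma_qqq = 0
d^2p/dtau^2 = -(Gamma_ppp*(-7/4)^2 + 2*Gamma_ppq*(-7/4)*(1/2) + Gamma_pqq*(1/2)^2) = 153/1696
d^2q/dtau^2 = -(Gamma_qpp*(-7/4)^2 + 2*Gamma_qpq*(-7/4)*(1/2) + Gamma_qqq*(1/2)^2) = -42/137


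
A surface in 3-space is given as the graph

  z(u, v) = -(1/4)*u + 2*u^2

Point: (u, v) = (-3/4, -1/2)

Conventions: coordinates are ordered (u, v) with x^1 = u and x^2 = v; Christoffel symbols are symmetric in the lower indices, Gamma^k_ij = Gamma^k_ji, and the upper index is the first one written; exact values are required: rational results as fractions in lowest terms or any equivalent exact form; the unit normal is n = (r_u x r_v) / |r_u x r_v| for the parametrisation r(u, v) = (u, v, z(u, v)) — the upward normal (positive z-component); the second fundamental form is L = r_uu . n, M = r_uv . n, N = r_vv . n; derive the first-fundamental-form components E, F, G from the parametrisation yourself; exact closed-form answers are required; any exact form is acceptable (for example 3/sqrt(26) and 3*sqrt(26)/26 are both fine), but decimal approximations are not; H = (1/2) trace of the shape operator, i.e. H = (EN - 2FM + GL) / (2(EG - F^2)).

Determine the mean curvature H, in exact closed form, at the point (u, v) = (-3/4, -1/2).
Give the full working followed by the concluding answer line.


z_u = -13/4, z_v = 0, z_uu = 4, z_uv = 0, z_vv = 0
E = 185/16, F = 0, G = 1; answer radicand W^2 = 185/16
unnormalised second-form numerators: l = 4, m = 0, n = 0; L = l/sqrt(185/16), and similarly M = m/sqrt(W^2), N = n/sqrt(W^2)
H = (E*n - 2*F*m + G*l) / (2*(EG - F^2)*sqrt(W^2)); E*n - 2*F*m + G*l = 4, EG - F^2 = 185/16, so H = (32/185)/sqrt(185/16)

Answer: H = 128*sqrt(185)/34225


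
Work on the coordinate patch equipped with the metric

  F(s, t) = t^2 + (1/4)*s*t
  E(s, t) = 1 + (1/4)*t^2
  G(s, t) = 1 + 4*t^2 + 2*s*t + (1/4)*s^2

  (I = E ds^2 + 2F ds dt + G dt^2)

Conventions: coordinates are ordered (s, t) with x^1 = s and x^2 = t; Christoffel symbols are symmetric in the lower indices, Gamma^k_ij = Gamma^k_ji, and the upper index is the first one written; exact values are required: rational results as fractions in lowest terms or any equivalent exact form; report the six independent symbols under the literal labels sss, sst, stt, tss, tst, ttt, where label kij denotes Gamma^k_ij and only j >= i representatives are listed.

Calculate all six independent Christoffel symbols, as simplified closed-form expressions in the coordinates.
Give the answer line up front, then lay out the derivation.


Answer: Gamma_sss = 0, Gamma_sst = t/(s^2 + 8*s*t + 17*t^2 + 4), Gamma_stt = 4*t/(s^2 + 8*s*t + 17*t^2 + 4), Gamma_tss = 0, Gamma_tst = (s + 4*t)/(s^2 + 8*s*t + 17*t^2 + 4), Gamma_ttt = (4*s + 16*t)/(s^2 + 8*s*t + 17*t^2 + 4)

E = 1 + (1/4)*t^2; F = t^2 + (1/4)*s*t; G = 1 + 4*t^2 + 2*s*t + (1/4)*s^2
Gamma^k_ij = (1/2) g^{kl} (d_i g_jl + d_j g_il - d_l g_ij), with g^inv = (1/(EG-F^2)) [[G, -F], [-F, E]]
first partials: E_s = 0, E_t = (1/2)*t, F_s = (1/4)*t, F_t = 2*t + (1/4)*s, G_s = 2*t + (1/2)*s, G_t = 8*t + 2*s
D = EG - F^2 = 1 + (17/4)*t^2 + 2*s*t + (1/4)*s^2
expanded: Gamma^s_ss = (G E_s - 2F F_s + F E_t)/(2D), Gamma^s_st = (G E_t - F G_s)/(2D), Gamma^s_tt = (2G F_t - G G_s - F G_t)/(2D), Gamma^t_ss = (2E F_s - E E_t - F E_s)/(2D), Gamma^t_st = (E G_s - F E_t)/(2D), Gamma^t_tt = (E G_t - 2F F_t + F G_s)/(2D); substitute and cancel common factors


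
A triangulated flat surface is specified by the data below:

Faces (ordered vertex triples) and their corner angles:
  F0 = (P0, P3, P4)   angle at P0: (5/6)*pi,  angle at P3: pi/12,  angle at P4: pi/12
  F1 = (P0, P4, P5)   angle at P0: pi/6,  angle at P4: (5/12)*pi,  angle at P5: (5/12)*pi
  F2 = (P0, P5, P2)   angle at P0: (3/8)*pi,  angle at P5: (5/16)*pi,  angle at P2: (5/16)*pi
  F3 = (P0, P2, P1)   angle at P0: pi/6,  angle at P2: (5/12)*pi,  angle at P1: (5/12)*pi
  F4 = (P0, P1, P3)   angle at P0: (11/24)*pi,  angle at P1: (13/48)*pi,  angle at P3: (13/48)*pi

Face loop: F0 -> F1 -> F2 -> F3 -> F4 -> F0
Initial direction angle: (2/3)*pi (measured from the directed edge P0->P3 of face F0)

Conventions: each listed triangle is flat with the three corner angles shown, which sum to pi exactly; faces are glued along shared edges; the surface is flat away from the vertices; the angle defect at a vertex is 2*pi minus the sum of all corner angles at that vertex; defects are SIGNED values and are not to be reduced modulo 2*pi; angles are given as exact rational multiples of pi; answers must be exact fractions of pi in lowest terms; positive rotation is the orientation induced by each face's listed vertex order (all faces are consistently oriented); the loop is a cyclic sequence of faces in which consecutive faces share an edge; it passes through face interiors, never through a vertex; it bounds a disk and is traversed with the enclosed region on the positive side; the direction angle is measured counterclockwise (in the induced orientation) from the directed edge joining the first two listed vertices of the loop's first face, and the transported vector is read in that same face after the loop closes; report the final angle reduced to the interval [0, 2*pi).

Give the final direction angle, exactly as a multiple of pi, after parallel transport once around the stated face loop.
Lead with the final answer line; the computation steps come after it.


Answer: final direction angle = (2/3)*pi

enclosed vertex P0: corner angles sum to 2*pi, defect = 2*pi - 2*pi = 0
final direction = starting direction + enclosed defect total, reduced mod 2*pi (induced orientation)
final angle = (2/3)*pi + 0 = (2/3)*pi (mod 2*pi)


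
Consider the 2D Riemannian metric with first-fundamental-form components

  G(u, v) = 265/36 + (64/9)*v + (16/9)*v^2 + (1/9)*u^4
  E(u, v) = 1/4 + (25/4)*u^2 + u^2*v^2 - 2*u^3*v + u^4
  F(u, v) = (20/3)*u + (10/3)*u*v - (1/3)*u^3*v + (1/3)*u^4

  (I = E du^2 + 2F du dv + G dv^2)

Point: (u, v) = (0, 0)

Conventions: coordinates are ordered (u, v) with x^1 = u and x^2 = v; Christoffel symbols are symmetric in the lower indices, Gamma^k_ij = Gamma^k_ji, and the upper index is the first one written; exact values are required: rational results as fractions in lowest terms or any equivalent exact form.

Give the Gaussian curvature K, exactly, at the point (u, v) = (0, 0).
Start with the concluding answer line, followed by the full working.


Answer: K = 864/14045

E = 1/4, F = 0, G = 265/36, EG - F^2 = 265/144 at the point
E_u = 0, E_v = 0, F_u = 20/3, F_v = 0, G_u = 0, G_v = 64/9
E_vv = 0, F_uv = 10/3, G_uu = 0
Brioschi: K = (det M1 - det M2) / (EG - F^2)^2 with the standard first/second-derivative matrices M1, M2.
M1 = [[-E_vv/2 + F_uv - G_uu/2, E_u/2, F_u - E_v/2], [F_v - G_u/2, E, F], [G_v/2, F, G]] = [[10/3, 0, 20/3], [0, 1/4, 0], [32/9, 0, 265/36]]; det M1 = 5/24
M2 = [[0, E_v/2, G_u/2], [E_v/2, E, F], [G_u/2, F, G]] = [[0, 0, 0], [0, 1/4, 0], [0, 0, 265/36]]; det M2 = 0
det M1 - det M2 = 5/24; K = 5/24 / (265/144)^2 = 864/14045


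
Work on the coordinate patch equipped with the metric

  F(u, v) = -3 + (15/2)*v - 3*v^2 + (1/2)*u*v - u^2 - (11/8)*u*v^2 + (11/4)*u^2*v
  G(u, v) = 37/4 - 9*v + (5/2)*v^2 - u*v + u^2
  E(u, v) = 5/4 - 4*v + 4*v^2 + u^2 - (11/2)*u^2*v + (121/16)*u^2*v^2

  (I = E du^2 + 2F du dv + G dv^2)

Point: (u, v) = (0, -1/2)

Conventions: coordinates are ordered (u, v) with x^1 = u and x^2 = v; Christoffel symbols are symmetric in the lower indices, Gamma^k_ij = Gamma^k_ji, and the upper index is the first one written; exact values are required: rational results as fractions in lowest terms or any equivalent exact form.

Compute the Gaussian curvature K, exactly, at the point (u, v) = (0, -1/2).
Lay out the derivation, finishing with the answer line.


E = 17/4, F = -15/2, G = 115/8, EG - F^2 = 155/32 at the point
E_u = 0, E_v = -8, F_u = -19/32, F_v = 21/2, G_u = 1/2, G_v = -23/2
E_vv = 8, F_uv = 15/8, G_uu = 2
Compute both Brioschi determinants and normalise by (EG - F^2)^2.
M1 = [[-E_vv/2 + F_uv - G_uu/2, E_u/2, F_u - E_v/2], [F_v - G_u/2, E, F], [G_v/2, F, G]] = [[-25/8, 0, 109/32], [41/4, 17/4, -15/2], [-23/4, -15/2, 115/8]]; det M1 = -99201/512
M2 = [[0, E_v/2, G_u/2], [E_v/2, E, F], [G_u/2, F, G]] = [[0, -4, 1/4], [-4, 17/4, -15/2], [1/4, -15/2, 115/8]]; det M2 = -13777/64
det M1 - det M2 = 11015/512; K = 11015/512 / (155/32)^2 = 4406/4805

Answer: K = 4406/4805


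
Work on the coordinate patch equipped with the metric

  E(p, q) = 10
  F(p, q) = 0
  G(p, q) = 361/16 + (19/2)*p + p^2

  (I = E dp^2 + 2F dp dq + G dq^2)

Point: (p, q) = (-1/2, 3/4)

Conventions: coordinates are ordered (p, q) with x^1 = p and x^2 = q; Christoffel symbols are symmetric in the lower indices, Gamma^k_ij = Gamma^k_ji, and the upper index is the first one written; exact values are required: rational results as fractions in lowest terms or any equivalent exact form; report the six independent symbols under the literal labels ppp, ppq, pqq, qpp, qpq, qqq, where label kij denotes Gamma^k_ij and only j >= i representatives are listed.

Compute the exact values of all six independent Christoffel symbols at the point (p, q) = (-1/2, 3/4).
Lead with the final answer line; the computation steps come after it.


Answer: Gamma_ppp = 0, Gamma_ppq = 0, Gamma_pqq = -17/40, Gamma_qpp = 0, Gamma_qpq = 4/17, Gamma_qqq = 0

E = 10, F = 0, G = 289/16 at the point
E_p = 0, E_q = 0, F_p = 0, F_q = 0, G_p = 17/2, G_q = 0
EG - F^2 = 1445/8;  g^inv = (8/1445) * [[289/16, 0], [0, 10]]
first-kind symbols [ij,l] = (1/2)(d_i g_jl + d_j g_il - d_l g_ij): [pp,p] = E_p/2 = 0, [pp,q] = F_p - E_q/2 = 0, [pq,p] = E_q/2 = 0, [pq,q] = G_p/2 = 17/4, [qq,p] = F_q - G_p/2 = -17/4, [qq,q] = G_q/2 = 0
Gamma^p_ij = (G*[ij,p] - F*[ij,q])/(EG - F^2), Gamma^q_ij = (E*[ij,q] - F*[ij,p])/(EG - F^2)
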